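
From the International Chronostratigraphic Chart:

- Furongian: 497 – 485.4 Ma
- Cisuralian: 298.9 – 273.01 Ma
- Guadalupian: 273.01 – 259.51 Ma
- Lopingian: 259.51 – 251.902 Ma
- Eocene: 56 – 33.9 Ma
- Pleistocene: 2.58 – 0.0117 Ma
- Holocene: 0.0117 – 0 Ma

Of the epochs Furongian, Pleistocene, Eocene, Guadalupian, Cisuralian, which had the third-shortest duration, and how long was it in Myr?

Guadalupian, 13.5 million years

Durations: Furongian 11.6; Pleistocene 2.5683; Eocene 22.1; Guadalupian 13.5; Cisuralian 25.89 Myr.
Sorted shortest-first: Pleistocene (2.5683), Furongian (11.6), Guadalupian (13.5), Eocene (22.1), Cisuralian (25.89).
The third shortest is Guadalupian at 13.5 Myr.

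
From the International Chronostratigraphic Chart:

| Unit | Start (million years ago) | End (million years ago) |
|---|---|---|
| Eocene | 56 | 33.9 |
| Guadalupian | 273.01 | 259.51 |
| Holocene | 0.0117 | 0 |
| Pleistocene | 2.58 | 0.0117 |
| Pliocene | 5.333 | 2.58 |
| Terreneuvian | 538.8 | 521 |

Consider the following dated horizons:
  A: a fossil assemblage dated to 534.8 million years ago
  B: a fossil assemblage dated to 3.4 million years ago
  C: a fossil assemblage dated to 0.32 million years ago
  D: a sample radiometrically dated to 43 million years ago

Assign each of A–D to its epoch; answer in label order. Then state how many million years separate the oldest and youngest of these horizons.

A: 534.8 Ma lies in 538.8–521 Ma, so Terreneuvian.
B: 3.4 Ma lies in 5.333–2.58 Ma, so Pliocene.
C: 0.32 Ma lies in 2.58–0.0117 Ma, so Pleistocene.
D: 43 Ma lies in 56–33.9 Ma, so Eocene.
Oldest = 534.8 Ma, youngest = 0.32 Ma → span 534.48 Myr.

A — Terreneuvian; B — Pliocene; C — Pleistocene; D — Eocene; span 534.48 million years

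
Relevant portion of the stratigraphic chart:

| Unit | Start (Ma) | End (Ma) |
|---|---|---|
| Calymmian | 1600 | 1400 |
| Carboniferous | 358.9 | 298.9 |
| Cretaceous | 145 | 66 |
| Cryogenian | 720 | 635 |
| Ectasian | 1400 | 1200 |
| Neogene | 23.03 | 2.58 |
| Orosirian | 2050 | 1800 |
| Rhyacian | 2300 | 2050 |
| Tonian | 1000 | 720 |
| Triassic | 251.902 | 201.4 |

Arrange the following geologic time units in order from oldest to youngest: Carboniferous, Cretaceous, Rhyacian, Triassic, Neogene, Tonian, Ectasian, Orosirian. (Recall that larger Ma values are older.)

Rhyacian, Orosirian, Ectasian, Tonian, Carboniferous, Triassic, Cretaceous, Neogene

Read off each span (Ma): Carboniferous 358.9–298.9; Cretaceous 145–66; Rhyacian 2300–2050; Triassic 251.902–201.4; Neogene 23.03–2.58; Tonian 1000–720; Ectasian 1400–1200; Orosirian 2050–1800.
Larger Ma is older, so oldest→youngest is Rhyacian, Orosirian, Ectasian, Tonian, Carboniferous, Triassic, Cretaceous, Neogene.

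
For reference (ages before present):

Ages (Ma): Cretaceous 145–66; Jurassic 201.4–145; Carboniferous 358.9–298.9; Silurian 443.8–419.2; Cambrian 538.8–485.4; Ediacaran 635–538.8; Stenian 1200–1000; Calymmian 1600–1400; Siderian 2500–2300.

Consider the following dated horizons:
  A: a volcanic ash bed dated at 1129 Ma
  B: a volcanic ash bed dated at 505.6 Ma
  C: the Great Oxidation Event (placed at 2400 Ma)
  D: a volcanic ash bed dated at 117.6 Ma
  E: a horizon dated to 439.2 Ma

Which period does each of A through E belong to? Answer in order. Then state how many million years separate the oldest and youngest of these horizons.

Match each age against the start–end ranges in the excerpt: A = 1129 Ma → Stenian (1200–1000); B = 505.6 Ma → Cambrian (538.8–485.4); C = 2400 Ma → Siderian (2500–2300); D = 117.6 Ma → Cretaceous (145–66); E = 439.2 Ma → Silurian (443.8–419.2).
The largest age is 2400 Ma and the smallest is 117.6 Ma; their difference is 2282.4 Myr.

A — Stenian; B — Cambrian; C — Siderian; D — Cretaceous; E — Silurian; span 2282.4 million years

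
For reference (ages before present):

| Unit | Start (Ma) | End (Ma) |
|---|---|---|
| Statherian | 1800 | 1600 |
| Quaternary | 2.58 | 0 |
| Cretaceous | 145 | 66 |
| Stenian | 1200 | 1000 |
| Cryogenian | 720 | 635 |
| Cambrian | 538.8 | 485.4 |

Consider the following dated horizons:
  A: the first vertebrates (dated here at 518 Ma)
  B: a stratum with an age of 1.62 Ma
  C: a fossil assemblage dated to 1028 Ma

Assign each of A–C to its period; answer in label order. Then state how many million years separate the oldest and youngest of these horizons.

Match each age against the start–end ranges in the excerpt: A = 518 Ma → Cambrian (538.8–485.4); B = 1.62 Ma → Quaternary (2.58–0); C = 1028 Ma → Stenian (1200–1000).
The largest age is 1028 Ma and the smallest is 1.62 Ma; their difference is 1026.38 Myr.

A — Cambrian; B — Quaternary; C — Stenian; span 1026.38 million years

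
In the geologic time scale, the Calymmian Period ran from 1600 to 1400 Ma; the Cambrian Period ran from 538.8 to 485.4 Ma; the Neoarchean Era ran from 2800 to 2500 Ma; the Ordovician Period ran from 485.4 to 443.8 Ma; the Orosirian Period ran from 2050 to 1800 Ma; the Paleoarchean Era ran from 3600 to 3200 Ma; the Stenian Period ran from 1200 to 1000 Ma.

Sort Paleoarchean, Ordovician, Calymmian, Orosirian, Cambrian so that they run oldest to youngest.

Read off each span (Ma): Paleoarchean 3600–3200; Ordovician 485.4–443.8; Calymmian 1600–1400; Orosirian 2050–1800; Cambrian 538.8–485.4.
Larger Ma is older, so oldest→youngest is Paleoarchean, Orosirian, Calymmian, Cambrian, Ordovician.

Paleoarchean → Orosirian → Calymmian → Cambrian → Ordovician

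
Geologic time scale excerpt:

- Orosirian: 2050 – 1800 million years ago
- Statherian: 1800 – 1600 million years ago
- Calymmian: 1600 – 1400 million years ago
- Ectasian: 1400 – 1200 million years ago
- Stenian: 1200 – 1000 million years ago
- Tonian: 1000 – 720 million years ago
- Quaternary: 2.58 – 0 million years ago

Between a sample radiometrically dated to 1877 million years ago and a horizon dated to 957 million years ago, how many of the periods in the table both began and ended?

4

The older date is 1877 Ma and the younger is 957 Ma.
Periods with start < 1877 and end > 957 Ma: Statherian (1800–1600), Calymmian (1600–1400), Ectasian (1400–1200), Stenian (1200–1000).
That is 4 complete periods.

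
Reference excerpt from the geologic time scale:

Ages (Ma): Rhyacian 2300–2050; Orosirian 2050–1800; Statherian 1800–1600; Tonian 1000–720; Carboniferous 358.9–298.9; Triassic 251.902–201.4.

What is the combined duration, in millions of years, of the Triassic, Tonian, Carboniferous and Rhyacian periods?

640.502 million years

Duration is start − end for each: (251.902 − 201.4) + (1000 − 720) + (358.9 − 298.9) + (2300 − 2050).
That is 50.502 + 280 + 60 + 250, which totals 640.502 million years.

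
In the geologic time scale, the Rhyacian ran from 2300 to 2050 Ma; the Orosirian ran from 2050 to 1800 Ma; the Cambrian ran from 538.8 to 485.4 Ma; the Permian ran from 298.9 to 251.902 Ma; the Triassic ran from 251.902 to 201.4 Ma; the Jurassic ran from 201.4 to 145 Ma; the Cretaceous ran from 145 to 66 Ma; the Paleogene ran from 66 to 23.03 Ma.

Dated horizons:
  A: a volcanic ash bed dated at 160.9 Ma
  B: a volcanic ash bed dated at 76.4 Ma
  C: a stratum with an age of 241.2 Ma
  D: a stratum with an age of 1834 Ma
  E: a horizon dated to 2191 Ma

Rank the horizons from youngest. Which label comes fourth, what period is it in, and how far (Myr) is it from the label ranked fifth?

Smaller Ma means younger, so youngest first: B 76.4 < A 160.9 < C 241.2 < D 1834 < E 2191.
Counting 4 along gives D (1834 Ma); the excerpt puts that inside the Orosirian, 2050–1800 Ma.
Next in line is E (2191 Ma), and 2191 − 1834 = 357 Myr.

D, in the Orosirian; 357 million years to E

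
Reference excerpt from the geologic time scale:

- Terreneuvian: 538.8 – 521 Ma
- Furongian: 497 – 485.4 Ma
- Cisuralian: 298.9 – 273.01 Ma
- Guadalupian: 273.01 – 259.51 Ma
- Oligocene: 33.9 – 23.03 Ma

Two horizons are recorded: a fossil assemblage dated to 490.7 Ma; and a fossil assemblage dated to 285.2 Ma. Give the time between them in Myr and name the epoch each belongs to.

205.5 million years apart; the first in the Furongian, the second in the Cisuralian

Elapsed time: 490.7 − 285.2 = 205.5 Myr.
490.7 Ma lies within 497–485.4 Ma: Furongian.
285.2 Ma lies within 298.9–273.01 Ma: Cisuralian.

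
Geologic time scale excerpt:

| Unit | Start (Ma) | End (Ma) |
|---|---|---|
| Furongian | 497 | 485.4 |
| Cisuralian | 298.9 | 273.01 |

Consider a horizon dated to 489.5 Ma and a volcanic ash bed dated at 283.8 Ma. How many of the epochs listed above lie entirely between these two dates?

The older date is 489.5 Ma and the younger is 283.8 Ma.
No epoch both begins after 489.5 Ma and ends before 283.8 Ma, so the count is 0.

0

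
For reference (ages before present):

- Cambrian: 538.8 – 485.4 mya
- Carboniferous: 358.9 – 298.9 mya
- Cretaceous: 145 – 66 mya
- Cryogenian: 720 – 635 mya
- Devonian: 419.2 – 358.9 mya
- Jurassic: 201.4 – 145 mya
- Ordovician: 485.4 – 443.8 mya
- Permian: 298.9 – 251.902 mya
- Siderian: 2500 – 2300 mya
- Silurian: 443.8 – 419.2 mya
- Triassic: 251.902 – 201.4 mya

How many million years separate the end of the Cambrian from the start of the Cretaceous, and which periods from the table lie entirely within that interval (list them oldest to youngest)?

The Cambrian closes at 485.4 Ma and the Cretaceous opens at 145 Ma, so the interval is 485.4 − 145 = 340.4 Myr.
A period fits inside if it starts at or after 485.4 Ma and ends at or before 145 Ma; oldest first that gives Ordovician, Silurian, Devonian, Carboniferous, Permian, Triassic, Jurassic.

340.4 million years; Ordovician, Silurian, Devonian, Carboniferous, Permian, Triassic, Jurassic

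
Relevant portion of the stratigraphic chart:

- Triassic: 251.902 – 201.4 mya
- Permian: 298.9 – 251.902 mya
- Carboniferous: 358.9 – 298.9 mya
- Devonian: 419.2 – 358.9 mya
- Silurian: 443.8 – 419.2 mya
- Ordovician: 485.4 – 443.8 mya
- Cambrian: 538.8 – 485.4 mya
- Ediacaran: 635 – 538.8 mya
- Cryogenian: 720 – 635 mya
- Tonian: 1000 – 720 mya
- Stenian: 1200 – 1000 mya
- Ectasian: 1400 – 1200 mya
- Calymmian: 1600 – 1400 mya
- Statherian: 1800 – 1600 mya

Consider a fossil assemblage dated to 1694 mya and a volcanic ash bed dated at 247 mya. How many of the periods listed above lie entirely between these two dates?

1694 Ma sits inside the Statherian (1800–1600) and 247 Ma inside the Triassic (251.902–201.4); neither of those is wholly between the two dates.
The listed periods lying completely between them are Calymmian, Ectasian, Stenian, Tonian, Cryogenian, Ediacaran, Cambrian, Ordovician, Silurian, Devonian, Carboniferous, Permian — 12 in all.

12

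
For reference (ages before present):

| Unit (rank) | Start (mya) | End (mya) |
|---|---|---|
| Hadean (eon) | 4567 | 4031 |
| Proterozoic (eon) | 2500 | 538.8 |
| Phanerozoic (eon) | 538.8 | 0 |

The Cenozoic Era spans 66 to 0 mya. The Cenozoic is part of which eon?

Phanerozoic

The Cenozoic (66–0 Ma) lies entirely within 538.8–0 Ma, the Phanerozoic Eon.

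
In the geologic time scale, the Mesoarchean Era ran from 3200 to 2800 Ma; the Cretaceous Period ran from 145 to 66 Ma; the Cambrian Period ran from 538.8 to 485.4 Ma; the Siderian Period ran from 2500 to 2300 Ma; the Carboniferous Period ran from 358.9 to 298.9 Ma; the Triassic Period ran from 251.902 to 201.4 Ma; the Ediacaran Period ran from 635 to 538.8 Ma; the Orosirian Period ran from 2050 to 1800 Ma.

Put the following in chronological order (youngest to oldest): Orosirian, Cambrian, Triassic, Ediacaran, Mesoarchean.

Triassic → Cambrian → Ediacaran → Orosirian → Mesoarchean

Read off each span (Ma): Orosirian 2050–1800; Cambrian 538.8–485.4; Triassic 251.902–201.4; Ediacaran 635–538.8; Mesoarchean 3200–2800.
Larger Ma is older, so oldest→youngest is Mesoarchean, Orosirian, Ediacaran, Cambrian, Triassic; reverse it for youngest→oldest.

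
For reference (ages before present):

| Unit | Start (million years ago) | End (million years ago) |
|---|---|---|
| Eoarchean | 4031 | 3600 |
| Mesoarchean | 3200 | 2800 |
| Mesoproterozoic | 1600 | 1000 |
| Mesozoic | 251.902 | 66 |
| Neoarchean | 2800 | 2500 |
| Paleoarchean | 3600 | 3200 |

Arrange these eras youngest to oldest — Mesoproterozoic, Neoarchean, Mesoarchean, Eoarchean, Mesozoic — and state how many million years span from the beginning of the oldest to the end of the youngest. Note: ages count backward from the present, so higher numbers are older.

Mesozoic → Mesoproterozoic → Neoarchean → Mesoarchean → Eoarchean; total span 3965 Myr

From the excerpt: Mesoproterozoic 1600–1000; Neoarchean 2800–2500; Mesoarchean 3200–2800; Eoarchean 4031–3600; Mesozoic 251.902–66 (Ma).
Larger Ma is earlier, so the oldest is Eoarchean and the youngest is Mesozoic; youngest to oldest: Mesozoic, Mesoproterozoic, Neoarchean, Mesoarchean, Eoarchean.
Oldest start 4031 minus youngest end 66 gives 3965 Myr overall.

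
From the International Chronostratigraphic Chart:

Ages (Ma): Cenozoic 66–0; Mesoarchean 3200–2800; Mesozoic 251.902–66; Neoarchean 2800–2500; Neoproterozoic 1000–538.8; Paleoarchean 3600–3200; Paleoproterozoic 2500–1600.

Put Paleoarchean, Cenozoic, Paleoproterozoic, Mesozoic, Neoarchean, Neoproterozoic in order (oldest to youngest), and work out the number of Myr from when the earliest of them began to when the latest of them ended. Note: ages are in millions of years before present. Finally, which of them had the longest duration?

Paleoarchean → Neoarchean → Paleoproterozoic → Neoproterozoic → Mesozoic → Cenozoic; total span 3600 Myr; longest is Paleoproterozoic

From the excerpt: Paleoarchean 3600–3200; Cenozoic 66–0; Paleoproterozoic 2500–1600; Mesozoic 251.902–66; Neoarchean 2800–2500; Neoproterozoic 1000–538.8 (Ma).
Larger Ma is earlier, so the oldest is Paleoarchean and the youngest is Cenozoic; oldest to youngest: Paleoarchean, Neoarchean, Paleoproterozoic, Neoproterozoic, Mesozoic, Cenozoic.
Oldest start 3600 minus youngest end 0 gives 3600 Myr overall.
Individual lengths (start − end): Mesozoic 185.902; Paleoproterozoic 900; Cenozoic 66; Neoarchean 300; Paleoarchean 400; Neoproterozoic 461.2. The largest is Paleoproterozoic at 900 Myr.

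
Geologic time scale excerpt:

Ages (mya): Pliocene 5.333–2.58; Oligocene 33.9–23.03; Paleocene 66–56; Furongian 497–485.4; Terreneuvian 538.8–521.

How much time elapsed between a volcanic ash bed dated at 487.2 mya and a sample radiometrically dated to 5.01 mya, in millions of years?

487.2 − 5.01 = 482.19 million years.

482.19 million years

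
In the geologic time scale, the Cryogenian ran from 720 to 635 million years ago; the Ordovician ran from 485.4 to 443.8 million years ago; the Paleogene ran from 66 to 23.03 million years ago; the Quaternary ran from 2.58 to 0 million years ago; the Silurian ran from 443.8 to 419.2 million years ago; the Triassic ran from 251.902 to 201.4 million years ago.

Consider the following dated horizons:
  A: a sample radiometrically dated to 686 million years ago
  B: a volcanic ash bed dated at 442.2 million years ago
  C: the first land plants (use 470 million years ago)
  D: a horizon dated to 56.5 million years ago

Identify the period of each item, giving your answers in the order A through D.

A — Cryogenian; B — Silurian; C — Ordovician; D — Paleogene

A: 686 Ma lies in 720–635 Ma, so Cryogenian.
B: 442.2 Ma lies in 443.8–419.2 Ma, so Silurian.
C: 470 Ma lies in 485.4–443.8 Ma, so Ordovician.
D: 56.5 Ma lies in 66–23.03 Ma, so Paleogene.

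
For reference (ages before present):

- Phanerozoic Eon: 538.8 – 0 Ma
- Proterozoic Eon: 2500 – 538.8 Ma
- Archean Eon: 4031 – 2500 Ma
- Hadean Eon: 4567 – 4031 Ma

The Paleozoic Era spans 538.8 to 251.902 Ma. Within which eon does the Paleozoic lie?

Phanerozoic

The Paleozoic (538.8–251.902 Ma) lies entirely within 538.8–0 Ma, the Phanerozoic Eon.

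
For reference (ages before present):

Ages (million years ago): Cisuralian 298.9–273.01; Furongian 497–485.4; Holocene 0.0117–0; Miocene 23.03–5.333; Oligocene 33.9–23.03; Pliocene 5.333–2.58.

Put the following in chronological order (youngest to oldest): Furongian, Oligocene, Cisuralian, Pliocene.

Sorting by start age (ascending Ma, since larger Ma = older): Pliocene start 5.333, Oligocene start 33.9, Cisuralian start 298.9, Furongian start 497.

Pliocene → Oligocene → Cisuralian → Furongian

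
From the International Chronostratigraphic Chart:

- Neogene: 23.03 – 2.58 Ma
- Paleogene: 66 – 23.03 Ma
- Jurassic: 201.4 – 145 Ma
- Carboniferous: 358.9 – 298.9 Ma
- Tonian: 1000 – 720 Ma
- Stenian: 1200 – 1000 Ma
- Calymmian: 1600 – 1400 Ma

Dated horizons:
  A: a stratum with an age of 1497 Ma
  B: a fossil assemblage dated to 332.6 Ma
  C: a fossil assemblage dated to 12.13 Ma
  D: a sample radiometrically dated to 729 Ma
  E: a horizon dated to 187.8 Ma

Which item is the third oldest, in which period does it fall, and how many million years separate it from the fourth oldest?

B, in the Carboniferous; 144.8 million years to E

Larger Ma means older, so oldest first: A 1497 > D 729 > B 332.6 > E 187.8 > C 12.13.
Counting 3 along gives B (332.6 Ma); the excerpt puts that inside the Carboniferous, 358.9–298.9 Ma.
Next in line is E (187.8 Ma), and 332.6 − 187.8 = 144.8 Myr.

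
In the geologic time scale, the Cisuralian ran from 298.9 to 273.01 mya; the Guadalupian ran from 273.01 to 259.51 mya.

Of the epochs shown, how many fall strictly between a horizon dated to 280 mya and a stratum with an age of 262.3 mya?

0

The older date is 280 Ma and the younger is 262.3 Ma.
No epoch both begins after 280 Ma and ends before 262.3 Ma, so the count is 0.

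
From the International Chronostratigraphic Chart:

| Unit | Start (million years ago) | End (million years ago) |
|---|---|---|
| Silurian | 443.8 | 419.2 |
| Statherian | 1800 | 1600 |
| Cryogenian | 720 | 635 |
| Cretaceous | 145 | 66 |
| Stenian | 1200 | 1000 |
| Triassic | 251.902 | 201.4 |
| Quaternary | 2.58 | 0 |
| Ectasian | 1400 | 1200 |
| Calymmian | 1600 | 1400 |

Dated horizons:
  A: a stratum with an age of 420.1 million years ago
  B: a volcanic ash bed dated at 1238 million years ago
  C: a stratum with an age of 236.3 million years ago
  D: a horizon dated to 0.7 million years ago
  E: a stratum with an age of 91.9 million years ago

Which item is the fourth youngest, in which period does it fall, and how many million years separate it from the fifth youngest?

Smaller Ma means younger, so youngest first: D 0.7 < E 91.9 < C 236.3 < A 420.1 < B 1238.
Counting 4 along gives A (420.1 Ma); the excerpt puts that inside the Silurian, 443.8–419.2 Ma.
Next in line is B (1238 Ma), and 1238 − 420.1 = 817.9 Myr.

A, in the Silurian; 817.9 million years to B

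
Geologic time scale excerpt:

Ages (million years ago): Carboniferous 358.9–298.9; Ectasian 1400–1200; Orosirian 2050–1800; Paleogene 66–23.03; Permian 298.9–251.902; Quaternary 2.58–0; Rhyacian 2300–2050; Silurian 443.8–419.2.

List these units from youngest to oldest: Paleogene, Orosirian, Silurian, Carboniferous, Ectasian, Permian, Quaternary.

Read off each span (Ma): Paleogene 66–23.03; Orosirian 2050–1800; Silurian 443.8–419.2; Carboniferous 358.9–298.9; Ectasian 1400–1200; Permian 298.9–251.902; Quaternary 2.58–0.
Larger Ma is older, so oldest→youngest is Orosirian, Ectasian, Silurian, Carboniferous, Permian, Paleogene, Quaternary; reverse it for youngest→oldest.

Quaternary, Paleogene, Permian, Carboniferous, Silurian, Ectasian, Orosirian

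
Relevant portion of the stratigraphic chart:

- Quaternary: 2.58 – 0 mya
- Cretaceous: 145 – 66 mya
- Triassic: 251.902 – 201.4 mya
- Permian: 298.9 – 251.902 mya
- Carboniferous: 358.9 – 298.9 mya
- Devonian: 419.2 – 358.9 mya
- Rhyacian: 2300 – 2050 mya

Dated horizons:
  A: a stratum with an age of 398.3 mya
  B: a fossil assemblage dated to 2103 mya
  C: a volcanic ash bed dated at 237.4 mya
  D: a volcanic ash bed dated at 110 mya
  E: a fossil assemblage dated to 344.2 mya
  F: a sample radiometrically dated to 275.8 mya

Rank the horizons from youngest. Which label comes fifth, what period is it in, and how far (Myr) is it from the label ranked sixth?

A, in the Devonian; 1704.7 million years to B

Smaller Ma means younger, so youngest first: D 110 < C 237.4 < F 275.8 < E 344.2 < A 398.3 < B 2103.
Counting 5 along gives A (398.3 Ma); the excerpt puts that inside the Devonian, 419.2–358.9 Ma.
Next in line is B (2103 Ma), and 2103 − 398.3 = 1704.7 Myr.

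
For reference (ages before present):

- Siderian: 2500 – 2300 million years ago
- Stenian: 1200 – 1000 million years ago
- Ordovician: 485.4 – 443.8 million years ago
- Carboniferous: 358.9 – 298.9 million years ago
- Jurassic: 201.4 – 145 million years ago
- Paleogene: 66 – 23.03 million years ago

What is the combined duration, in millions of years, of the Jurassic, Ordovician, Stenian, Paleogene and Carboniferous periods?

Duration is start − end for each: (201.4 − 145) + (485.4 − 443.8) + (1200 − 1000) + (66 − 23.03) + (358.9 − 298.9).
That is 56.4 + 41.6 + 200 + 42.97 + 60, which totals 400.97 million years.

400.97 million years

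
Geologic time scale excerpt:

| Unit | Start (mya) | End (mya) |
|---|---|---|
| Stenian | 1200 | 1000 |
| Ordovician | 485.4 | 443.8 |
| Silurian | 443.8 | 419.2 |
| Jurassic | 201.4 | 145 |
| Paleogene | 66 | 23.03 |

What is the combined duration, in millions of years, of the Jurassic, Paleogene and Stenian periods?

299.37 million years

Each duration: Jurassic = 56.4; Paleogene = 42.97; Stenian = 200.
Sum: 56.4 + 42.97 + 200 = 299.37 Myr.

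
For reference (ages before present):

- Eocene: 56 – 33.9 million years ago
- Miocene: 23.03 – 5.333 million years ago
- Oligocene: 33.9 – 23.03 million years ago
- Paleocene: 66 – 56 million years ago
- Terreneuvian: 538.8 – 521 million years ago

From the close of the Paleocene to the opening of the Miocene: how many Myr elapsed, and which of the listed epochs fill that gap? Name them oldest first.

32.97 million years; Eocene, Oligocene

The Paleocene closes at 56 Ma and the Miocene opens at 23.03 Ma, so the interval is 56 − 23.03 = 32.97 Myr.
An epoch fits inside if it starts at or after 56 Ma and ends at or before 23.03 Ma; oldest first that gives Eocene, Oligocene.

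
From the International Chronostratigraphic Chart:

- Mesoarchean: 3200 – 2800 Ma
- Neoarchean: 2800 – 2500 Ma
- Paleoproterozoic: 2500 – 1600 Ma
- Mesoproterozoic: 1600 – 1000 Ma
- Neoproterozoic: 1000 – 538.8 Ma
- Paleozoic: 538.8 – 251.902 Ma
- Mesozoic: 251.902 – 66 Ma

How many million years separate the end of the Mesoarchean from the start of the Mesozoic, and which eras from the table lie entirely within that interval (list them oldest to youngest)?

2548.098 million years; Neoarchean, Paleoproterozoic, Mesoproterozoic, Neoproterozoic, Paleozoic

The Mesoarchean closes at 2800 Ma and the Mesozoic opens at 251.902 Ma, so the interval is 2800 − 251.902 = 2548.098 Myr.
An era fits inside if it starts at or after 2800 Ma and ends at or before 251.902 Ma; oldest first that gives Neoarchean, Paleoproterozoic, Mesoproterozoic, Neoproterozoic, Paleozoic.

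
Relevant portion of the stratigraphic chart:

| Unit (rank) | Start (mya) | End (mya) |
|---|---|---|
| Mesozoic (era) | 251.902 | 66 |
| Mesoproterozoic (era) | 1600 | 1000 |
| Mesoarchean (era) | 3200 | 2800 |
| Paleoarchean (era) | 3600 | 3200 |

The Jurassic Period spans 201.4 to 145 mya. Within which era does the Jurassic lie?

Mesozoic

The Jurassic (201.4–145 Ma) lies entirely within 251.902–66 Ma, the Mesozoic Era.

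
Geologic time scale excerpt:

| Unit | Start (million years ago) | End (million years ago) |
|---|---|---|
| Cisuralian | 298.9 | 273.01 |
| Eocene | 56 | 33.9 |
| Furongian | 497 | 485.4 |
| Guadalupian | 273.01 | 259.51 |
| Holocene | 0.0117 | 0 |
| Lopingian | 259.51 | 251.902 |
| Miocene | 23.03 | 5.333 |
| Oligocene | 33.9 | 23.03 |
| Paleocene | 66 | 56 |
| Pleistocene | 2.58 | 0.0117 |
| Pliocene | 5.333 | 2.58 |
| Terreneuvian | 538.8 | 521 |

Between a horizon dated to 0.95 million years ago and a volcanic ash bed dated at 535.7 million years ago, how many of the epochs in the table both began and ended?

9

535.7 Ma sits inside the Terreneuvian (538.8–521) and 0.95 Ma inside the Pleistocene (2.58–0.0117); neither of those is wholly between the two dates.
The listed epochs lying completely between them are Furongian, Cisuralian, Guadalupian, Lopingian, Paleocene, Eocene, Oligocene, Miocene, Pliocene — 9 in all.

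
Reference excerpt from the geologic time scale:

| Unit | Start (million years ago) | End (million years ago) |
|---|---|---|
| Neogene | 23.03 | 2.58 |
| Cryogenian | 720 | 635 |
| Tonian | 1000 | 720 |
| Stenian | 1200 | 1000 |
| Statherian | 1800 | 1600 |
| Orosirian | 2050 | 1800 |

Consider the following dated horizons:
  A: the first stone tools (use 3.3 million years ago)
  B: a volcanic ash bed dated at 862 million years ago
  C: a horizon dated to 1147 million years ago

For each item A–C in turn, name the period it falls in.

A — Neogene; B — Tonian; C — Stenian

Match each age against the start–end ranges in the excerpt: A = 3.3 Ma → Neogene (23.03–2.58); B = 862 Ma → Tonian (1000–720); C = 1147 Ma → Stenian (1200–1000).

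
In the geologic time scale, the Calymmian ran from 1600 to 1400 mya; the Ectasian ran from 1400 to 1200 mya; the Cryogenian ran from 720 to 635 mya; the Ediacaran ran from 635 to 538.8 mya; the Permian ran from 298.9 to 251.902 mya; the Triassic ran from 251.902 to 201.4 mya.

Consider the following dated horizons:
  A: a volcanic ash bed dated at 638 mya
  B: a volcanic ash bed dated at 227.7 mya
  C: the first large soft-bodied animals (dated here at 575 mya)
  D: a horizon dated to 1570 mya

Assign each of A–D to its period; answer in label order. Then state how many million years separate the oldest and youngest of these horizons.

A — Cryogenian; B — Triassic; C — Ediacaran; D — Calymmian; span 1342.3 million years

Match each age against the start–end ranges in the excerpt: A = 638 Ma → Cryogenian (720–635); B = 227.7 Ma → Triassic (251.902–201.4); C = 575 Ma → Ediacaran (635–538.8); D = 1570 Ma → Calymmian (1600–1400).
The largest age is 1570 Ma and the smallest is 227.7 Ma; their difference is 1342.3 Myr.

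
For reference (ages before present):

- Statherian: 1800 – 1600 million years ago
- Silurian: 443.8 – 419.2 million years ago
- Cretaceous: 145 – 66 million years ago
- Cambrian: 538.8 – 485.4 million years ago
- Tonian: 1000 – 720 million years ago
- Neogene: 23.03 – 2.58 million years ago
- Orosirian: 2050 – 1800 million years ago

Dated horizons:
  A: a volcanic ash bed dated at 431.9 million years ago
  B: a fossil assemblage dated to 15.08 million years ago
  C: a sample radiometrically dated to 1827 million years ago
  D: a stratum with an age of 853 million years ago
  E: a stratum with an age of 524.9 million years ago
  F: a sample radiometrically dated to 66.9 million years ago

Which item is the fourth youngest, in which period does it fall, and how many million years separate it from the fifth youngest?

E, in the Cambrian; 328.1 million years to D

Smaller Ma means younger, so youngest first: B 15.08 < F 66.9 < A 431.9 < E 524.9 < D 853 < C 1827.
Counting 4 along gives E (524.9 Ma); the excerpt puts that inside the Cambrian, 538.8–485.4 Ma.
Next in line is D (853 Ma), and 853 − 524.9 = 328.1 Myr.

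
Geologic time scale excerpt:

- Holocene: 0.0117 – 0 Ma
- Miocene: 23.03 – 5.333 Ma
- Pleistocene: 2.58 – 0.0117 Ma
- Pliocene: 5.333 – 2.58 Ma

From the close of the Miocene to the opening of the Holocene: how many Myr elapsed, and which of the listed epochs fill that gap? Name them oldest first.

5.3213 million years; Pliocene, Pleistocene

The Miocene closes at 5.333 Ma and the Holocene opens at 0.0117 Ma, so the interval is 5.333 − 0.0117 = 5.3213 Myr.
An epoch fits inside if it starts at or after 5.333 Ma and ends at or before 0.0117 Ma; oldest first that gives Pliocene, Pleistocene.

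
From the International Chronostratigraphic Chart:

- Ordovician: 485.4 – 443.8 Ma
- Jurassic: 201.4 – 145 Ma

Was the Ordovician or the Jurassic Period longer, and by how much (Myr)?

Jurassic, by 14.8 million years

Ordovician: 485.4 − 443.8 = 41.6 Myr.
Jurassic: 201.4 − 145 = 56.4 Myr.
Difference: 56.4 − 41.6 = 14.8 Myr, so the Jurassic was longer.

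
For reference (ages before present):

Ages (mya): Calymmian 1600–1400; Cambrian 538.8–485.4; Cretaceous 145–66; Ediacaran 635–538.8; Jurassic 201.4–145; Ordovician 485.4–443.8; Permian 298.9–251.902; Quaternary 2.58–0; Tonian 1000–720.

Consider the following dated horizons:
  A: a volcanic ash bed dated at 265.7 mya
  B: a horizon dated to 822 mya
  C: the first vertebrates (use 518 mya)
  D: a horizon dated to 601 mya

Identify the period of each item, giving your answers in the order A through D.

Match each age against the start–end ranges in the excerpt: A = 265.7 Ma → Permian (298.9–251.902); B = 822 Ma → Tonian (1000–720); C = 518 Ma → Cambrian (538.8–485.4); D = 601 Ma → Ediacaran (635–538.8).

A — Permian; B — Tonian; C — Cambrian; D — Ediacaran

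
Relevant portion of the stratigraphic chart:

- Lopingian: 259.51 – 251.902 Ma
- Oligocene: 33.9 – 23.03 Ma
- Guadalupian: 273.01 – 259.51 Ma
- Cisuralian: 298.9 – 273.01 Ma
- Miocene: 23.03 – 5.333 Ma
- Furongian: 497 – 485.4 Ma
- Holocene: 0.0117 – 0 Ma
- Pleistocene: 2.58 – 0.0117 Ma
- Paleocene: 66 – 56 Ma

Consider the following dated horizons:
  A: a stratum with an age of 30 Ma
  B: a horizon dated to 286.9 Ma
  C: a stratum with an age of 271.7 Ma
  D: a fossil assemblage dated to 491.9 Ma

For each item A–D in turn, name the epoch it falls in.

A — Oligocene; B — Cisuralian; C — Guadalupian; D — Furongian

Match each age against the start–end ranges in the excerpt: A = 30 Ma → Oligocene (33.9–23.03); B = 286.9 Ma → Cisuralian (298.9–273.01); C = 271.7 Ma → Guadalupian (273.01–259.51); D = 491.9 Ma → Furongian (497–485.4).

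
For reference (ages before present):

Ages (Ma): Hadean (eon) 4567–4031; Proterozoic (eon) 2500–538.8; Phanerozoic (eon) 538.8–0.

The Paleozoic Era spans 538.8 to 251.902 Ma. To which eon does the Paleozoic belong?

The Paleozoic (538.8–251.902 Ma) lies entirely within 538.8–0 Ma, the Phanerozoic Eon.

Phanerozoic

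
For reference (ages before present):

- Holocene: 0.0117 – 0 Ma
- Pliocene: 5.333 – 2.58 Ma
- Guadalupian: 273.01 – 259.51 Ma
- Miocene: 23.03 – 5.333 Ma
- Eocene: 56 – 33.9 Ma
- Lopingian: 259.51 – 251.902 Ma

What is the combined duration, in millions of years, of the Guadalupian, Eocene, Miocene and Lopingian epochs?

Each duration: Guadalupian = 13.5; Eocene = 22.1; Miocene = 17.697; Lopingian = 7.608.
Sum: 13.5 + 22.1 + 17.697 + 7.608 = 60.905 Myr.

60.905 million years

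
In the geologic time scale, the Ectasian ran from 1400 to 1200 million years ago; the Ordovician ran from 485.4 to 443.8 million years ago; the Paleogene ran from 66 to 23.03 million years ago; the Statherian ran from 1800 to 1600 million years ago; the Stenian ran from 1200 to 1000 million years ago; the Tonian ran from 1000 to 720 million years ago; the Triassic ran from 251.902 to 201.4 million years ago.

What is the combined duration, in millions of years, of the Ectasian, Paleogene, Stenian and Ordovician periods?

484.57 million years

Duration is start − end for each: (1400 − 1200) + (66 − 23.03) + (1200 − 1000) + (485.4 − 443.8).
That is 200 + 42.97 + 200 + 41.6, which totals 484.57 million years.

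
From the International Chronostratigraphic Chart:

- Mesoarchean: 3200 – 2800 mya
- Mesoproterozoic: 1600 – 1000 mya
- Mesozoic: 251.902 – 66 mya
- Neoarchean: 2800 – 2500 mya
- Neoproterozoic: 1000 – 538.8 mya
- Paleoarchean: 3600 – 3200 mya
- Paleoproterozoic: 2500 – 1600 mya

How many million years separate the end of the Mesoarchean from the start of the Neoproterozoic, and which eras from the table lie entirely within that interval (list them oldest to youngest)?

1800 million years; Neoarchean, Paleoproterozoic, Mesoproterozoic

End of Mesoarchean = 2800 Ma; start of Neoproterozoic = 1000 Ma.
Gap = 2800 − 1000 = 1800 Myr.
Eras wholly inside 2800–1000 Ma: Neoarchean (2800–2500), Paleoproterozoic (2500–1600), Mesoproterozoic (1600–1000).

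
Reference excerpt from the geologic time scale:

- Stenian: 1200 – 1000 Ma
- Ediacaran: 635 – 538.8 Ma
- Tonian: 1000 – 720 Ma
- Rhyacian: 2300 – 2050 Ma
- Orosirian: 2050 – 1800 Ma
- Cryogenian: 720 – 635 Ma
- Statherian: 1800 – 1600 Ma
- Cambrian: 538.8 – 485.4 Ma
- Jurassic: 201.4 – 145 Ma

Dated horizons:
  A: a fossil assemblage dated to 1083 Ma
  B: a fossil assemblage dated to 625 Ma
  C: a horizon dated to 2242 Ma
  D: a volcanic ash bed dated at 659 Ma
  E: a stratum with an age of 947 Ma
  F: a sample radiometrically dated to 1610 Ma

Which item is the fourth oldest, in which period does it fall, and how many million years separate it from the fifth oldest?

E, in the Tonian; 288 million years to D

Larger Ma means older, so oldest first: C 2242 > F 1610 > A 1083 > E 947 > D 659 > B 625.
Counting 4 along gives E (947 Ma); the excerpt puts that inside the Tonian, 1000–720 Ma.
Next in line is D (659 Ma), and 947 − 659 = 288 Myr.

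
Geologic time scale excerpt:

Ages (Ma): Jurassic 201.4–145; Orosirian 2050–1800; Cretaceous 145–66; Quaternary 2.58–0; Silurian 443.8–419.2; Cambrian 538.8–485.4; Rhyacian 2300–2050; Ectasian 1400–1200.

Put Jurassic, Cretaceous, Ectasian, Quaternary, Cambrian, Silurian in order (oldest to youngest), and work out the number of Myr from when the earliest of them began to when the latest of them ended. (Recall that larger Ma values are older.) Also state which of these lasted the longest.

Start ages (Ma): Ectasian 1400, Cambrian 538.8, Silurian 443.8, Jurassic 201.4, Cretaceous 145, Quaternary 2.58.
Ordered oldest to youngest: Ectasian, Cambrian, Silurian, Jurassic, Cretaceous, Quaternary.
Span = 1400 − 0 = 1400 Myr.
Durations: Quaternary 2.58, Cretaceous 79, Cambrian 53.4, Jurassic 56.4, Ectasian 200, Silurian 24.6 → longest is Ectasian (200 Myr).

Ectasian → Cambrian → Silurian → Jurassic → Cretaceous → Quaternary; total span 1400 Myr; longest is Ectasian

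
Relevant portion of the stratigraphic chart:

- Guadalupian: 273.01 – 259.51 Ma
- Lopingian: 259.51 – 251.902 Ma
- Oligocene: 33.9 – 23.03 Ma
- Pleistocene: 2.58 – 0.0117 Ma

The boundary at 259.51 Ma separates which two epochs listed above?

The Guadalupian ends at 259.51 Ma and the Lopingian begins at 259.51 Ma, so they share that boundary.

Guadalupian and Lopingian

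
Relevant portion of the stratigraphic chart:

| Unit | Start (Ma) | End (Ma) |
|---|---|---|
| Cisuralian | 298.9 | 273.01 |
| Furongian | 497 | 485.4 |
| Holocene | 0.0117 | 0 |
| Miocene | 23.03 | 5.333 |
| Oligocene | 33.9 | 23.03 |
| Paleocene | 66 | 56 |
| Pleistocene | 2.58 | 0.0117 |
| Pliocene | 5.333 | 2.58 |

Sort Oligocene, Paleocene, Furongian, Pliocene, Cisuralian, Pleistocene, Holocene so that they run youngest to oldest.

Sorting by start age (ascending Ma, since larger Ma = older): Holocene began 0.0117, Pleistocene began 2.58, Pliocene began 5.333, Oligocene began 33.9, Paleocene began 66, Cisuralian began 298.9, Furongian began 497.

Holocene, then Pleistocene, then Pliocene, then Oligocene, then Paleocene, then Cisuralian, then Furongian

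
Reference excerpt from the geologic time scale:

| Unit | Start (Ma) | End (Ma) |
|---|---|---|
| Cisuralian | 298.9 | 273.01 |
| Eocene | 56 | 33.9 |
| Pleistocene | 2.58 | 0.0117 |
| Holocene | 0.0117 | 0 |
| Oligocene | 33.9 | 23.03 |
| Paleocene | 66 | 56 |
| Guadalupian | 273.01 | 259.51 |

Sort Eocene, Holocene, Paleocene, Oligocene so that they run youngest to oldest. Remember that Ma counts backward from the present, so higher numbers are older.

The oldest of these is Paleocene (starts 66 Ma) and the youngest is Holocene (ends 0 Ma).
In between, by decreasing start age: Eocene (56), Oligocene (33.9).
Listing youngest first means reversing that sequence.

Holocene, Oligocene, Eocene, Paleocene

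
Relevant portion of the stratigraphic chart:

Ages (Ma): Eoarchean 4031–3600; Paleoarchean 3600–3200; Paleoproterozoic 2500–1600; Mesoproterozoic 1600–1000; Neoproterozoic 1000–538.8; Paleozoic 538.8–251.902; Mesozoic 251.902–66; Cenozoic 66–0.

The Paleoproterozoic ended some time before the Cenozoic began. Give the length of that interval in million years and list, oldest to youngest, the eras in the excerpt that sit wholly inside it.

1534 million years; Mesoproterozoic, Neoproterozoic, Paleozoic, Mesozoic

End of Paleoproterozoic = 1600 Ma; start of Cenozoic = 66 Ma.
Gap = 1600 − 66 = 1534 Myr.
Eras wholly inside 1600–66 Ma: Mesoproterozoic (1600–1000), Neoproterozoic (1000–538.8), Paleozoic (538.8–251.902), Mesozoic (251.902–66).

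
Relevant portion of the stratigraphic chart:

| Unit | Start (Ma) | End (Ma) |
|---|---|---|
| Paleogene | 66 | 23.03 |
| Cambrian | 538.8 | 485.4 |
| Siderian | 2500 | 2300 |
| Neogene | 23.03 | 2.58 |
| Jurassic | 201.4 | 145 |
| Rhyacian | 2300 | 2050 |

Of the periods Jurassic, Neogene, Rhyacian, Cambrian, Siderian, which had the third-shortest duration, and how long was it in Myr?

Jurassic, 56.4 million years

Durations: Jurassic 56.4; Neogene 20.45; Rhyacian 250; Cambrian 53.4; Siderian 200 Myr.
Sorted shortest-first: Neogene (20.45), Cambrian (53.4), Jurassic (56.4), Siderian (200), Rhyacian (250).
The third shortest is Jurassic at 56.4 Myr.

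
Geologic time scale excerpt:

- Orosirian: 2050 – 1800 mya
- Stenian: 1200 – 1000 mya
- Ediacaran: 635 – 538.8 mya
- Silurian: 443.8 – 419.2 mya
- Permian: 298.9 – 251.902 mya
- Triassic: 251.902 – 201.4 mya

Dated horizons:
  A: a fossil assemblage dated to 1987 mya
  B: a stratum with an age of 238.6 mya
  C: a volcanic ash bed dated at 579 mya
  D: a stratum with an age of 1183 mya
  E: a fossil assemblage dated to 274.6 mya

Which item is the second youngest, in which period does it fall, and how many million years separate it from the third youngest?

Sorted youngest-first by Ma: B (238.6), E (274.6), C (579), D (1183), A (1987).
The second youngest is E at 274.6 Ma, which lies in 298.9–251.902 Ma: the Permian.
The third youngest is C at 579 Ma; separation = |274.6 − 579| = 304.4 Myr.

E, in the Permian; 304.4 million years to C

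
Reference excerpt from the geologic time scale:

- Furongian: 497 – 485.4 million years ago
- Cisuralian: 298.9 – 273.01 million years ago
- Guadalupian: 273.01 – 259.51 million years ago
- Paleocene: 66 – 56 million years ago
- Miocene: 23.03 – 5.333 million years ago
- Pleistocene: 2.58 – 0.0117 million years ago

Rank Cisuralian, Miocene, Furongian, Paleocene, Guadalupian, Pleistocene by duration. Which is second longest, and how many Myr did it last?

Durations: Cisuralian 25.89; Miocene 17.697; Furongian 11.6; Paleocene 10; Guadalupian 13.5; Pleistocene 2.5683 Myr.
Sorted longest-first: Cisuralian (25.89), Miocene (17.697), Guadalupian (13.5), Furongian (11.6), Paleocene (10), Pleistocene (2.5683).
The second longest is Miocene at 17.697 Myr.

Miocene, 17.697 million years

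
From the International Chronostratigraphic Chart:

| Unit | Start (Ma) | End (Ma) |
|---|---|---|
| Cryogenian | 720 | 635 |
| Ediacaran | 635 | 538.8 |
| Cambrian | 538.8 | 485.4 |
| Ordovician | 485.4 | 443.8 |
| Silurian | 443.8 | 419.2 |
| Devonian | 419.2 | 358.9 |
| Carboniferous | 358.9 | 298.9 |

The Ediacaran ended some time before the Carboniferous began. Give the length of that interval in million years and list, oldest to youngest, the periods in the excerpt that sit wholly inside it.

End of Ediacaran = 538.8 Ma; start of Carboniferous = 358.9 Ma.
Gap = 538.8 − 358.9 = 179.9 Myr.
Periods wholly inside 538.8–358.9 Ma: Cambrian (538.8–485.4), Ordovician (485.4–443.8), Silurian (443.8–419.2), Devonian (419.2–358.9).

179.9 million years; Cambrian, Ordovician, Silurian, Devonian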